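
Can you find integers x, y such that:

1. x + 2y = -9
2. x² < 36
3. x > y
Yes

Take x = -1, y = -4. Substituting into each constraint:
  (1) (-1) + 2(-4) = -9 ✓
  (2) x² = (-1)² = 1, and 1 < 36 ✓
  (3) -1 > -4 ✓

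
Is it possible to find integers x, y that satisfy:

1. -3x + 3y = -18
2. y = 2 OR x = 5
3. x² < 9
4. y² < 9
No

A contradictory subset is {-3x + 3y = -18, y = 2 OR x = 5, x² < 9}. No integer assignment can satisfy these jointly:

  - -3x + 3y = -18: is a linear equation tying the variables together
  - y = 2 OR x = 5: forces a choice: either y = 2 or x = 5
  - x² < 9: restricts x to |x| ≤ 2

Split on the disjunction (y = 2 OR x = 5):
  • If y = 2: the equation forces x = 8, but x² < 9 requires |x| ≤ 2.
  • If x = 5: this contradicts x² < 9, which requires |x| ≤ 2.
Both branches are infeasible, so the system has no integer solution.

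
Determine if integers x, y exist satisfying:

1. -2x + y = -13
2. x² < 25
Yes

Take x = 0, y = -13. Substituting into each constraint:
  (1) -2(0) + (-13) = -13 ✓
  (2) x² = (0)² = 0, and 0 < 25 ✓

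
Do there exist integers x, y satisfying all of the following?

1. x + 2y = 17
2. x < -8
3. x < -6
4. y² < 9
No

A contradictory subset is {x + 2y = 17, x < -8, y² < 9}. No integer assignment can satisfy these jointly:

  - x + 2y = 17: is a linear equation tying the variables together
  - x < -8: bounds one variable relative to a constant
  - y² < 9: restricts y to |y| ≤ 2

Range argument: with x ∈ [−∞, -9], y ∈ [-2, 2], the left side of the equation is at most -5, but the right side is 17 > -5. No integer solution exists.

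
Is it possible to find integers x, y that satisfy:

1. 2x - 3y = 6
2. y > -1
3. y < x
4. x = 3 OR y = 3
Yes

Take x = 3, y = 0. Substituting into each constraint:
  (1) 2(3) - 3(0) = 6 ✓
  (2) 0 > -1 ✓
  (3) 0 < 3 ✓
  (4) x = 3, target 3 ✓ (first branch holds)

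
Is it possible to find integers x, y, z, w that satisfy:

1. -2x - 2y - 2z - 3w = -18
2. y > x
Yes

Take x = 0, y = 1, z = 8, w = 0. Substituting into each constraint:
  (1) -2(0) - 2(1) - 2(8) - 3(0) = -18 ✓
  (2) 1 > 0 ✓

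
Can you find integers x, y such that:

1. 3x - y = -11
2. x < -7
Yes

Take x = -8, y = -13. Substituting into each constraint:
  (1) 3(-8) + 13 = -11 ✓
  (2) -8 < -7 ✓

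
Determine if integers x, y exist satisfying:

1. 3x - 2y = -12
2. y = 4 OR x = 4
Yes

Take x = 4, y = 12. Substituting into each constraint:
  (1) 3(4) - 2(12) = -12 ✓
  (2) x = 4, target 4 ✓ (second branch holds)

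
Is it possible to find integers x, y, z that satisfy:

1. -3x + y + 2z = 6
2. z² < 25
Yes

Take x = -2, y = 0, z = 0. Substituting into each constraint:
  (1) -3(-2) + 0 + 2(0) = 6 ✓
  (2) z² = (0)² = 0, and 0 < 25 ✓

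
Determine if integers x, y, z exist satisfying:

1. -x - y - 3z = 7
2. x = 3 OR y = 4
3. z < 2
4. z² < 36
Yes

Take x = 3, y = -10, z = 0. Substituting into each constraint:
  (1) (-3) + 10 - 3(0) = 7 ✓
  (2) x = 3, target 3 ✓ (first branch holds)
  (3) 0 < 2 ✓
  (4) z² = (0)² = 0, and 0 < 36 ✓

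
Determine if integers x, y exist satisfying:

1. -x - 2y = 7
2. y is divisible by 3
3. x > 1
Yes

Take x = 5, y = -6. Substituting into each constraint:
  (1) (-5) - 2(-6) = 7 ✓
  (2) -6 = 3 × -2, remainder 0 ✓
  (3) 5 > 1 ✓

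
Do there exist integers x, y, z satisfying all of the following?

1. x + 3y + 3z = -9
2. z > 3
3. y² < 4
Yes

Take x = -21, y = 0, z = 4. Substituting into each constraint:
  (1) (-21) + 3(0) + 3(4) = -9 ✓
  (2) 4 > 3 ✓
  (3) y² = (0)² = 0, and 0 < 4 ✓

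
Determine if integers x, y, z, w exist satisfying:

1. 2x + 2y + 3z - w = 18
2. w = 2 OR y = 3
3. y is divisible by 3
Yes

Take x = 0, y = 3, z = 4, w = 0. Substituting into each constraint:
  (1) 2(0) + 2(3) + 3(4) + 0 = 18 ✓
  (2) y = 3, target 3 ✓ (second branch holds)
  (3) 3 = 3 × 1, remainder 0 ✓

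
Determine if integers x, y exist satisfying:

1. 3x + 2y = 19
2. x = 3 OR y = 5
Yes

Take x = 3, y = 5. Substituting into each constraint:
  (1) 3(3) + 2(5) = 19 ✓
  (2) x = 3, target 3 ✓ (first branch holds)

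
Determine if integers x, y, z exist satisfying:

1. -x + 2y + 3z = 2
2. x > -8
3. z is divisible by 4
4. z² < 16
Yes

Take x = -2, y = 0, z = 0. Substituting into each constraint:
  (1) 2 + 2(0) + 3(0) = 2 ✓
  (2) -2 > -8 ✓
  (3) 0 = 4 × 0, remainder 0 ✓
  (4) z² = (0)² = 0, and 0 < 16 ✓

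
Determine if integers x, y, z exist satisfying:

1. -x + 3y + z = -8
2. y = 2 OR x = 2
Yes

Take x = 2, y = -2, z = 0. Substituting into each constraint:
  (1) (-2) + 3(-2) + 0 = -8 ✓
  (2) x = 2, target 2 ✓ (second branch holds)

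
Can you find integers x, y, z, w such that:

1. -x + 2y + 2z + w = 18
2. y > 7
Yes

Take x = -2, y = 8, z = 0, w = 0. Substituting into each constraint:
  (1) 2 + 2(8) + 2(0) + 0 = 18 ✓
  (2) 8 > 7 ✓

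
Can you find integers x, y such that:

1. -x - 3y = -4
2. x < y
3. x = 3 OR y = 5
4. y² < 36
Yes

Take x = -11, y = 5. Substituting into each constraint:
  (1) 11 - 3(5) = -4 ✓
  (2) -11 < 5 ✓
  (3) y = 5, target 5 ✓ (second branch holds)
  (4) y² = (5)² = 25, and 25 < 36 ✓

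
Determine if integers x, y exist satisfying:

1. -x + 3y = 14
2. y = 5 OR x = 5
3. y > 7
No

The full constraint system is jointly infeasible over the integers. Each constraint and what it forces:

  - -x + 3y = 14: is a linear equation tying the variables together
  - y = 5 OR x = 5: forces a choice: either y = 5 or x = 5
  - y > 7: bounds one variable relative to a constant

Split on the disjunction (y = 5 OR x = 5):
  • If y = 5: this contradicts the bound y ≥ 8.
  • If x = 5: with x = 5, every remaining term of the linear equation is divisible by 3, so the left side is ≡ 0 (mod 3); but the right side 19 ≡ 1 (mod 3). No integers can satisfy it.
Both branches are infeasible, so the system has no integer solution.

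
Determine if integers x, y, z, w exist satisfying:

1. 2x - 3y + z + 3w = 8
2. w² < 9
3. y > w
Yes

Take x = 7, y = 2, z = 0, w = 0. Substituting into each constraint:
  (1) 2(7) - 3(2) + 0 + 3(0) = 8 ✓
  (2) w² = (0)² = 0, and 0 < 9 ✓
  (3) 2 > 0 ✓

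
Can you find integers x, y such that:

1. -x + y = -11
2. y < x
Yes

Take x = 11, y = 0. Substituting into each constraint:
  (1) (-11) + 0 = -11 ✓
  (2) 0 < 11 ✓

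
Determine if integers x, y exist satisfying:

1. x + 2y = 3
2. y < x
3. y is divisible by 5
Yes

Take x = 3, y = 0. Substituting into each constraint:
  (1) 3 + 2(0) = 3 ✓
  (2) 0 < 3 ✓
  (3) 0 = 5 × 0, remainder 0 ✓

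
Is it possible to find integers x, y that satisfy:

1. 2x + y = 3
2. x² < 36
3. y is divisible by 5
Yes

Take x = 4, y = -5. Substituting into each constraint:
  (1) 2(4) + (-5) = 3 ✓
  (2) x² = (4)² = 16, and 16 < 36 ✓
  (3) -5 = 5 × -1, remainder 0 ✓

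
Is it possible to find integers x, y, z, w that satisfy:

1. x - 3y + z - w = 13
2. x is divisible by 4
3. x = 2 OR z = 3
Yes

Take x = 0, y = -3, z = 3, w = -1. Substituting into each constraint:
  (1) 0 - 3(-3) + 3 + 1 = 13 ✓
  (2) 0 = 4 × 0, remainder 0 ✓
  (3) z = 3, target 3 ✓ (second branch holds)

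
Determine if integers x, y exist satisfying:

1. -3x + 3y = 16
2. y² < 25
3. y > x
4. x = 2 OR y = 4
No

Even the single constraint (-3x + 3y = 16) is infeasible over the integers.

  - -3x + 3y = 16: every term on the left is divisible by 3, so the LHS ≡ 0 (mod 3), but the RHS 16 is not — no integer solution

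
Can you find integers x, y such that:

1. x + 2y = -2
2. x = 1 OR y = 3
Yes

Take x = -8, y = 3. Substituting into each constraint:
  (1) (-8) + 2(3) = -2 ✓
  (2) y = 3, target 3 ✓ (second branch holds)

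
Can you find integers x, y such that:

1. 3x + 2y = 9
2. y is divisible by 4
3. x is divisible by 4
No

A contradictory subset is {3x + 2y = 9, x is divisible by 4}. No integer assignment can satisfy these jointly:

  - 3x + 2y = 9: is a linear equation tying the variables together
  - x is divisible by 4: restricts x to multiples of 4

Modular obstruction: writing x = 4x', every remaining term of the linear equation is divisible by 2, so the left side is ≡ 0 (mod 2); but the right side 9 ≡ 1 (mod 2). No integers can satisfy it.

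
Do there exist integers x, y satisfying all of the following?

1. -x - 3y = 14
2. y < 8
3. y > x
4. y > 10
No

A contradictory subset is {y < 8, y > 10}. No integer assignment can satisfy these jointly:

  - y < 8: bounds one variable relative to a constant
  - y > 10: bounds one variable relative to a constant

Direct contradiction: the bounds on y require y ≥ 11 and y ≤ 7 simultaneously, which is empty.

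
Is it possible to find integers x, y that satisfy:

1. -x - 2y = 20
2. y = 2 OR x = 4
Yes

Take x = 4, y = -12. Substituting into each constraint:
  (1) (-4) - 2(-12) = 20 ✓
  (2) x = 4, target 4 ✓ (second branch holds)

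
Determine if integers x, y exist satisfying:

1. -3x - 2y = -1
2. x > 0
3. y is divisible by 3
No

A contradictory subset is {-3x - 2y = -1, y is divisible by 3}. No integer assignment can satisfy these jointly:

  - -3x - 2y = -1: is a linear equation tying the variables together
  - y is divisible by 3: restricts y to multiples of 3

Modular obstruction: writing y = 3y', every remaining term of the linear equation is divisible by 3, so the left side is ≡ 0 (mod 3); but the right side -1 ≡ 2 (mod 3). No integers can satisfy it.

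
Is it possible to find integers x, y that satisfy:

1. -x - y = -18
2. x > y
Yes

Take x = 10, y = 8. Substituting into each constraint:
  (1) (-10) + (-8) = -18 ✓
  (2) 10 > 8 ✓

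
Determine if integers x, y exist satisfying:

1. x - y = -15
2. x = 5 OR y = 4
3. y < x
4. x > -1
No

A contradictory subset is {x - y = -15, y < x}. No integer assignment can satisfy these jointly:

  - x - y = -15: is a linear equation tying the variables together
  - y < x: bounds one variable relative to another variable

From the equation, x − y = -15, i.e. x − y = -15; but x > y requires x − y ≥ 1. Contradiction.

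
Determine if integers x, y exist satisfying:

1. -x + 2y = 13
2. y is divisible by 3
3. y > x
Yes

Take x = -13, y = 0. Substituting into each constraint:
  (1) 13 + 2(0) = 13 ✓
  (2) 0 = 3 × 0, remainder 0 ✓
  (3) 0 > -13 ✓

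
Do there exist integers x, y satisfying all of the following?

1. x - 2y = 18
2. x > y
Yes

Take x = 0, y = -9. Substituting into each constraint:
  (1) 0 - 2(-9) = 18 ✓
  (2) 0 > -9 ✓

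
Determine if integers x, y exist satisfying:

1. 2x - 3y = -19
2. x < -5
Yes

Take x = -8, y = 1. Substituting into each constraint:
  (1) 2(-8) - 3(1) = -19 ✓
  (2) -8 < -5 ✓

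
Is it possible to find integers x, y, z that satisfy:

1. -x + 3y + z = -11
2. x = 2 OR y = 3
Yes

Take x = 2, y = -3, z = 0. Substituting into each constraint:
  (1) (-2) + 3(-3) + 0 = -11 ✓
  (2) x = 2, target 2 ✓ (first branch holds)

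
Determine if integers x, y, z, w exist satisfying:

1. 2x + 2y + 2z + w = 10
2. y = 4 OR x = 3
Yes

Take x = 3, y = 0, z = 2, w = 0. Substituting into each constraint:
  (1) 2(3) + 2(0) + 2(2) + 0 = 10 ✓
  (2) x = 3, target 3 ✓ (second branch holds)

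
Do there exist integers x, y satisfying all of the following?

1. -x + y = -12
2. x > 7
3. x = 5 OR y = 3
Yes

Take x = 15, y = 3. Substituting into each constraint:
  (1) (-15) + 3 = -12 ✓
  (2) 15 > 7 ✓
  (3) y = 3, target 3 ✓ (second branch holds)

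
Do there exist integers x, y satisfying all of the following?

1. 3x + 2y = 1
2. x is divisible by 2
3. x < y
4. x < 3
No

A contradictory subset is {3x + 2y = 1, x is divisible by 2}. No integer assignment can satisfy these jointly:

  - 3x + 2y = 1: is a linear equation tying the variables together
  - x is divisible by 2: restricts x to multiples of 2

Modular obstruction: writing x = 2x', every remaining term of the linear equation is divisible by 2, so the left side is ≡ 0 (mod 2); but the right side 1 ≡ 1 (mod 2). No integers can satisfy it.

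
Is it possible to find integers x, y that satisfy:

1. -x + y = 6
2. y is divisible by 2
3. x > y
No

A contradictory subset is {-x + y = 6, x > y}. No integer assignment can satisfy these jointly:

  - -x + y = 6: is a linear equation tying the variables together
  - x > y: bounds one variable relative to another variable

From the equation, x − y = -6, i.e. x − y = -6; but x > y requires x − y ≥ 1. Contradiction.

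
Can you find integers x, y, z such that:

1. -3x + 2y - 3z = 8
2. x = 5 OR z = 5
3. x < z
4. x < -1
Yes

Take x = -3, y = 7, z = 5. Substituting into each constraint:
  (1) -3(-3) + 2(7) - 3(5) = 8 ✓
  (2) z = 5, target 5 ✓ (second branch holds)
  (3) -3 < 5 ✓
  (4) -3 < -1 ✓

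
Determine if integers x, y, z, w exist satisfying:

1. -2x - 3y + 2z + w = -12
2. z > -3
Yes

Take x = 0, y = 0, z = 0, w = -12. Substituting into each constraint:
  (1) -2(0) - 3(0) + 2(0) + (-12) = -12 ✓
  (2) 0 > -3 ✓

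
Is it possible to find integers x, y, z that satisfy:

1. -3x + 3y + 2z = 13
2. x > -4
Yes

Take x = -3, y = 0, z = 2. Substituting into each constraint:
  (1) -3(-3) + 3(0) + 2(2) = 13 ✓
  (2) -3 > -4 ✓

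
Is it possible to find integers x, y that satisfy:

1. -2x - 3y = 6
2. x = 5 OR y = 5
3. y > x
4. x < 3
No

A contradictory subset is {-2x - 3y = 6, x = 5 OR y = 5, x < 3}. No integer assignment can satisfy these jointly:

  - -2x - 3y = 6: is a linear equation tying the variables together
  - x = 5 OR y = 5: forces a choice: either x = 5 or y = 5
  - x < 3: bounds one variable relative to a constant

Split on the disjunction (x = 5 OR y = 5):
  • If x = 5: this contradicts the bound x ≤ 2.
  • If y = 5: with y = 5, every remaining term of the linear equation is divisible by 2, so the left side is ≡ 0 (mod 2); but the right side 21 ≡ 1 (mod 2). No integers can satisfy it.
Both branches are infeasible, so the system has no integer solution.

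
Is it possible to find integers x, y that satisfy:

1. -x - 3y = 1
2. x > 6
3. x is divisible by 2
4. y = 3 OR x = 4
No

A contradictory subset is {-x - 3y = 1, x > 6, y = 3 OR x = 4}. No integer assignment can satisfy these jointly:

  - -x - 3y = 1: is a linear equation tying the variables together
  - x > 6: bounds one variable relative to a constant
  - y = 3 OR x = 4: forces a choice: either y = 3 or x = 4

Split on the disjunction (y = 3 OR x = 4):
  • If y = 3: the equation forces x = -10, which contradicts the bound x ≥ 7.
  • If x = 4: this contradicts the bound x ≥ 7.
Both branches are infeasible, so the system has no integer solution.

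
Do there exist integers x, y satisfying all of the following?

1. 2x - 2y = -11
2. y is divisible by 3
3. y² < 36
No

Even the single constraint (2x - 2y = -11) is infeasible over the integers.

  - 2x - 2y = -11: every term on the left is divisible by 2, so the LHS ≡ 0 (mod 2), but the RHS -11 is not — no integer solution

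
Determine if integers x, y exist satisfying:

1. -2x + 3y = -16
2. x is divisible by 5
Yes

Take x = 20, y = 8. Substituting into each constraint:
  (1) -2(20) + 3(8) = -16 ✓
  (2) 20 = 5 × 4, remainder 0 ✓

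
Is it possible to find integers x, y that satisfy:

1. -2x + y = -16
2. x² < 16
Yes

Take x = 0, y = -16. Substituting into each constraint:
  (1) -2(0) + (-16) = -16 ✓
  (2) x² = (0)² = 0, and 0 < 16 ✓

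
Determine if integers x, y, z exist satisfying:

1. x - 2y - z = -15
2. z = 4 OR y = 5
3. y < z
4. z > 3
Yes

Take x = 1, y = 5, z = 6. Substituting into each constraint:
  (1) 1 - 2(5) + (-6) = -15 ✓
  (2) y = 5, target 5 ✓ (second branch holds)
  (3) 5 < 6 ✓
  (4) 6 > 3 ✓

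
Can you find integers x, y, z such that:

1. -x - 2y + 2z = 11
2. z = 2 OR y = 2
Yes

Take x = -13, y = 3, z = 2. Substituting into each constraint:
  (1) 13 - 2(3) + 2(2) = 11 ✓
  (2) z = 2, target 2 ✓ (first branch holds)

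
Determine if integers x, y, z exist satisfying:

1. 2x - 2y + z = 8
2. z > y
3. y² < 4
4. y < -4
No

A contradictory subset is {y² < 4, y < -4}. No integer assignment can satisfy these jointly:

  - y² < 4: restricts y to |y| ≤ 1
  - y < -4: bounds one variable relative to a constant

Direct contradiction: the bounds on y require y ≥ -1 and y ≤ -5 simultaneously, which is empty.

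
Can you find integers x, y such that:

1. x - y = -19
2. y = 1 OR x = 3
Yes

Take x = -18, y = 1. Substituting into each constraint:
  (1) (-18) + (-1) = -19 ✓
  (2) y = 1, target 1 ✓ (first branch holds)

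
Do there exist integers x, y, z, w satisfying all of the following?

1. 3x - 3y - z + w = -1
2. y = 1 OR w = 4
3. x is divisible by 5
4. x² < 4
Yes

Take x = 0, y = 1, z = 0, w = 2. Substituting into each constraint:
  (1) 3(0) - 3(1) + 0 + 2 = -1 ✓
  (2) y = 1, target 1 ✓ (first branch holds)
  (3) 0 = 5 × 0, remainder 0 ✓
  (4) x² = (0)² = 0, and 0 < 4 ✓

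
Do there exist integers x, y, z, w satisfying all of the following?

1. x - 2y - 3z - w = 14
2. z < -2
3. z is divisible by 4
Yes

Take x = 2, y = 0, z = -4, w = 0. Substituting into each constraint:
  (1) 2 - 2(0) - 3(-4) + 0 = 14 ✓
  (2) -4 < -2 ✓
  (3) -4 = 4 × -1, remainder 0 ✓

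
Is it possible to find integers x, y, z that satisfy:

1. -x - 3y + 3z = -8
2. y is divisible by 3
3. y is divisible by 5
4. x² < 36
Yes

Take x = 2, y = 0, z = -2. Substituting into each constraint:
  (1) (-2) - 3(0) + 3(-2) = -8 ✓
  (2) 0 = 3 × 0, remainder 0 ✓
  (3) 0 = 5 × 0, remainder 0 ✓
  (4) x² = (2)² = 4, and 4 < 36 ✓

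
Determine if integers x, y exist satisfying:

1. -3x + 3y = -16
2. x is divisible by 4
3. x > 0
No

Even the single constraint (-3x + 3y = -16) is infeasible over the integers.

  - -3x + 3y = -16: every term on the left is divisible by 3, so the LHS ≡ 0 (mod 3), but the RHS -16 is not — no integer solution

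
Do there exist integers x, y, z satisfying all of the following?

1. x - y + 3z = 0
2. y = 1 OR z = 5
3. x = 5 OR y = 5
Yes

Take x = -10, y = 5, z = 5. Substituting into each constraint:
  (1) (-10) + (-5) + 3(5) = 0 ✓
  (2) z = 5, target 5 ✓ (second branch holds)
  (3) y = 5, target 5 ✓ (second branch holds)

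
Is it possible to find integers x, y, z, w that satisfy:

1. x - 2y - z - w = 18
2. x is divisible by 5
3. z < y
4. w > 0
Yes

Take x = 25, y = 1, z = 0, w = 5. Substituting into each constraint:
  (1) 25 - 2(1) + 0 + (-5) = 18 ✓
  (2) 25 = 5 × 5, remainder 0 ✓
  (3) 0 < 1 ✓
  (4) 5 > 0 ✓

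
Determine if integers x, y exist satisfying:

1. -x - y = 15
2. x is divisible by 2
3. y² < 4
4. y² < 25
Yes

Take x = -16, y = 1. Substituting into each constraint:
  (1) 16 + (-1) = 15 ✓
  (2) -16 = 2 × -8, remainder 0 ✓
  (3) y² = (1)² = 1, and 1 < 4 ✓
  (4) y² = (1)² = 1, and 1 < 25 ✓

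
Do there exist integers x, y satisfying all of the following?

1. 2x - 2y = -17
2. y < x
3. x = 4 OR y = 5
No

Even the single constraint (2x - 2y = -17) is infeasible over the integers.

  - 2x - 2y = -17: every term on the left is divisible by 2, so the LHS ≡ 0 (mod 2), but the RHS -17 is not — no integer solution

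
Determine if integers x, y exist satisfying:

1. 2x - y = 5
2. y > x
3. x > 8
Yes

Take x = 9, y = 13. Substituting into each constraint:
  (1) 2(9) + (-13) = 5 ✓
  (2) 13 > 9 ✓
  (3) 9 > 8 ✓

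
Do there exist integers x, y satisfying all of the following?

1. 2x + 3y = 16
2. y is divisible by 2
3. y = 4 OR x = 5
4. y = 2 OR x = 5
Yes

Take x = 5, y = 2. Substituting into each constraint:
  (1) 2(5) + 3(2) = 16 ✓
  (2) 2 = 2 × 1, remainder 0 ✓
  (3) x = 5, target 5 ✓ (second branch holds)
  (4) y = 2, target 2 ✓ (first branch holds)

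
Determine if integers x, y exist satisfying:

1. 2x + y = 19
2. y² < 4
Yes

Take x = 9, y = 1. Substituting into each constraint:
  (1) 2(9) + 1 = 19 ✓
  (2) y² = (1)² = 1, and 1 < 4 ✓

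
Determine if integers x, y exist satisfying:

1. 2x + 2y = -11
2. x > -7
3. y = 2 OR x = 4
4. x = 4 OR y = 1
No

Even the single constraint (2x + 2y = -11) is infeasible over the integers.

  - 2x + 2y = -11: every term on the left is divisible by 2, so the LHS ≡ 0 (mod 2), but the RHS -11 is not — no integer solution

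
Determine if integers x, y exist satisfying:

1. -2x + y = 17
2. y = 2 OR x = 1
Yes

Take x = 1, y = 19. Substituting into each constraint:
  (1) -2(1) + 19 = 17 ✓
  (2) x = 1, target 1 ✓ (second branch holds)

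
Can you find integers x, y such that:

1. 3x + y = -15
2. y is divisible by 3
Yes

Take x = -5, y = 0. Substituting into each constraint:
  (1) 3(-5) + 0 = -15 ✓
  (2) 0 = 3 × 0, remainder 0 ✓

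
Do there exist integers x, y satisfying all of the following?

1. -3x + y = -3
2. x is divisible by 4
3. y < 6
Yes

Take x = 0, y = -3. Substituting into each constraint:
  (1) -3(0) + (-3) = -3 ✓
  (2) 0 = 4 × 0, remainder 0 ✓
  (3) -3 < 6 ✓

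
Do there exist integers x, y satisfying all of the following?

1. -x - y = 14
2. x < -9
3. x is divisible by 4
Yes

Take x = -12, y = -2. Substituting into each constraint:
  (1) 12 + 2 = 14 ✓
  (2) -12 < -9 ✓
  (3) -12 = 4 × -3, remainder 0 ✓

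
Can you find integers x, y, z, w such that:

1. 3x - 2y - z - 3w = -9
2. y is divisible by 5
Yes

Take x = 0, y = 0, z = 0, w = 3. Substituting into each constraint:
  (1) 3(0) - 2(0) + 0 - 3(3) = -9 ✓
  (2) 0 = 5 × 0, remainder 0 ✓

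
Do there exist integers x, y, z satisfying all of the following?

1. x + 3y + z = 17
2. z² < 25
Yes

Take x = 17, y = 0, z = 0. Substituting into each constraint:
  (1) 17 + 3(0) + 0 = 17 ✓
  (2) z² = (0)² = 0, and 0 < 25 ✓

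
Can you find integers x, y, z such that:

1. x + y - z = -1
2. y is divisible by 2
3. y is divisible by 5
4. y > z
Yes

Take x = -2, y = 0, z = -1. Substituting into each constraint:
  (1) (-2) + 0 + 1 = -1 ✓
  (2) 0 = 2 × 0, remainder 0 ✓
  (3) 0 = 5 × 0, remainder 0 ✓
  (4) 0 > -1 ✓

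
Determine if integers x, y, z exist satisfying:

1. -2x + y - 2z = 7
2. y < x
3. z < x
Yes

Take x = 0, y = -1, z = -4. Substituting into each constraint:
  (1) -2(0) + (-1) - 2(-4) = 7 ✓
  (2) -1 < 0 ✓
  (3) -4 < 0 ✓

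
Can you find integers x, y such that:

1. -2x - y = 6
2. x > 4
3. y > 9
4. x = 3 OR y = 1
No

A contradictory subset is {x > 4, y > 9, x = 3 OR y = 1}. No integer assignment can satisfy these jointly:

  - x > 4: bounds one variable relative to a constant
  - y > 9: bounds one variable relative to a constant
  - x = 3 OR y = 1: forces a choice: either x = 3 or y = 1

Split on the disjunction (x = 3 OR y = 1):
  • If x = 3: this contradicts the bound x ≥ 5.
  • If y = 1: this contradicts the bound y ≥ 10.
Both branches are infeasible, so the system has no integer solution.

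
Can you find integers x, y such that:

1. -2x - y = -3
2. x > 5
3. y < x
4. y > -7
No

A contradictory subset is {-2x - y = -3, x > 5, y > -7}. No integer assignment can satisfy these jointly:

  - -2x - y = -3: is a linear equation tying the variables together
  - x > 5: bounds one variable relative to a constant
  - y > -7: bounds one variable relative to a constant

Range argument: with x ∈ [6, ∞], y ∈ [-6, ∞], the left side of the equation is at most -6, but the right side is -3 > -6. No integer solution exists.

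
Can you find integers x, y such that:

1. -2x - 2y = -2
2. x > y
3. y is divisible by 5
Yes

Take x = 1, y = 0. Substituting into each constraint:
  (1) -2(1) - 2(0) = -2 ✓
  (2) 1 > 0 ✓
  (3) 0 = 5 × 0, remainder 0 ✓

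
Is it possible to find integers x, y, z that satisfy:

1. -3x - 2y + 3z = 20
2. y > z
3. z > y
No

A contradictory subset is {y > z, z > y}. No integer assignment can satisfy these jointly:

  - y > z: bounds one variable relative to another variable
  - z > y: bounds one variable relative to another variable

Direct contradiction: y > z and z > y cannot both hold.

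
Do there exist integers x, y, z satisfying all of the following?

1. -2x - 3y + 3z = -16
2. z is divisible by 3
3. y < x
Yes

Take x = 2, y = 1, z = -3. Substituting into each constraint:
  (1) -2(2) - 3(1) + 3(-3) = -16 ✓
  (2) -3 = 3 × -1, remainder 0 ✓
  (3) 1 < 2 ✓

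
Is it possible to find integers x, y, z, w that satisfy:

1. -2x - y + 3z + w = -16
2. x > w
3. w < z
Yes

Take x = 1, y = 17, z = 1, w = 0. Substituting into each constraint:
  (1) -2(1) + (-17) + 3(1) + 0 = -16 ✓
  (2) 1 > 0 ✓
  (3) 0 < 1 ✓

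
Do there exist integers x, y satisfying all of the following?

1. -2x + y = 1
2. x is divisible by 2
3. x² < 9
Yes

Take x = 0, y = 1. Substituting into each constraint:
  (1) -2(0) + 1 = 1 ✓
  (2) 0 = 2 × 0, remainder 0 ✓
  (3) x² = (0)² = 0, and 0 < 9 ✓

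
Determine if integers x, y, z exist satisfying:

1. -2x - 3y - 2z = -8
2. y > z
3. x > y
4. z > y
No

A contradictory subset is {y > z, z > y}. No integer assignment can satisfy these jointly:

  - y > z: bounds one variable relative to another variable
  - z > y: bounds one variable relative to another variable

Direct contradiction: y > z and z > y cannot both hold.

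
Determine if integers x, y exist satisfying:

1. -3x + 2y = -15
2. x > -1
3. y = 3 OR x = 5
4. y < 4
Yes

Take x = 7, y = 3. Substituting into each constraint:
  (1) -3(7) + 2(3) = -15 ✓
  (2) 7 > -1 ✓
  (3) y = 3, target 3 ✓ (first branch holds)
  (4) 3 < 4 ✓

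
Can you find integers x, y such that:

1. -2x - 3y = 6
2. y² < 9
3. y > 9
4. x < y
No

A contradictory subset is {y² < 9, y > 9}. No integer assignment can satisfy these jointly:

  - y² < 9: restricts y to |y| ≤ 2
  - y > 9: bounds one variable relative to a constant

Direct contradiction: the bounds on y require y ≥ 10 and y ≤ 2 simultaneously, which is empty.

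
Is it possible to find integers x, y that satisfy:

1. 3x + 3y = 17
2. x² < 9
No

Even the single constraint (3x + 3y = 17) is infeasible over the integers.

  - 3x + 3y = 17: every term on the left is divisible by 3, so the LHS ≡ 0 (mod 3), but the RHS 17 is not — no integer solution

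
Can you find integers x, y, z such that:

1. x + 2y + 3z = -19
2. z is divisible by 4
Yes

Take x = -19, y = 0, z = 0. Substituting into each constraint:
  (1) (-19) + 2(0) + 3(0) = -19 ✓
  (2) 0 = 4 × 0, remainder 0 ✓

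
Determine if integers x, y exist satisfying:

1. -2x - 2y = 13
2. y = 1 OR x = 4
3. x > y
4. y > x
No

Even the single constraint (-2x - 2y = 13) is infeasible over the integers.

  - -2x - 2y = 13: every term on the left is divisible by 2, so the LHS ≡ 0 (mod 2), but the RHS 13 is not — no integer solution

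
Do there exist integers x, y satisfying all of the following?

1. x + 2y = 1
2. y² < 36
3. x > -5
Yes

Take x = 1, y = 0. Substituting into each constraint:
  (1) 1 + 2(0) = 1 ✓
  (2) y² = (0)² = 0, and 0 < 36 ✓
  (3) 1 > -5 ✓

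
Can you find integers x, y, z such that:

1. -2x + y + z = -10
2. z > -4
Yes

Take x = 5, y = 0, z = 0. Substituting into each constraint:
  (1) -2(5) + 0 + 0 = -10 ✓
  (2) 0 > -4 ✓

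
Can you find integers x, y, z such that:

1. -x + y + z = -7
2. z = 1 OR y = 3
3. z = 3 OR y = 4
Yes

Take x = 13, y = 3, z = 3. Substituting into each constraint:
  (1) (-13) + 3 + 3 = -7 ✓
  (2) y = 3, target 3 ✓ (second branch holds)
  (3) z = 3, target 3 ✓ (first branch holds)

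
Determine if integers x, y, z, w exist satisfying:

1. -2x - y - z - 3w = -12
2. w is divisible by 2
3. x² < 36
Yes

Take x = 2, y = 8, z = 0, w = 0. Substituting into each constraint:
  (1) -2(2) + (-8) + 0 - 3(0) = -12 ✓
  (2) 0 = 2 × 0, remainder 0 ✓
  (3) x² = (2)² = 4, and 4 < 36 ✓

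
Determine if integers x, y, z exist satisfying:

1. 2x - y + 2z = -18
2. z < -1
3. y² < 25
Yes

Take x = 0, y = 0, z = -9. Substituting into each constraint:
  (1) 2(0) + 0 + 2(-9) = -18 ✓
  (2) -9 < -1 ✓
  (3) y² = (0)² = 0, and 0 < 25 ✓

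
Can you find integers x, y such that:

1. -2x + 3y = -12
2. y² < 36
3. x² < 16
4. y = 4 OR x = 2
No

A contradictory subset is {-2x + 3y = -12, x² < 16, y = 4 OR x = 2}. No integer assignment can satisfy these jointly:

  - -2x + 3y = -12: is a linear equation tying the variables together
  - x² < 16: restricts x to |x| ≤ 3
  - y = 4 OR x = 2: forces a choice: either y = 4 or x = 2

Split on the disjunction (y = 4 OR x = 2):
  • If y = 4: the equation forces x = 12, but x² < 16 requires |x| ≤ 3.
  • If x = 2: with x = 2, every remaining term of the linear equation is divisible by 3, so the left side is ≡ 0 (mod 3); but the right side -8 ≡ 1 (mod 3). No integers can satisfy it.
Both branches are infeasible, so the system has no integer solution.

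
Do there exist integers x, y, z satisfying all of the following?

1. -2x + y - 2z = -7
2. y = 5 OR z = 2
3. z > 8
Yes

Take x = -3, y = 5, z = 9. Substituting into each constraint:
  (1) -2(-3) + 5 - 2(9) = -7 ✓
  (2) y = 5, target 5 ✓ (first branch holds)
  (3) 9 > 8 ✓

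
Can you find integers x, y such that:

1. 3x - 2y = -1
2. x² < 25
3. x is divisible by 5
No

The full constraint system is jointly infeasible over the integers. Each constraint and what it forces:

  - 3x - 2y = -1: is a linear equation tying the variables together
  - x² < 25: restricts x to |x| ≤ 4
  - x is divisible by 5: restricts x to multiples of 5

The bounds confine x to {0} with 5 | x. For each value, substitute into the equation:
  • x = 0: the equation gives -2y = -1, so y would not be an integer.
Every case fails, so no integer solution exists.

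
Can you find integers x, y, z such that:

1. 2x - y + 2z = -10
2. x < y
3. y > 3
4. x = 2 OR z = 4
Yes

Take x = 0, y = 18, z = 4. Substituting into each constraint:
  (1) 2(0) + (-18) + 2(4) = -10 ✓
  (2) 0 < 18 ✓
  (3) 18 > 3 ✓
  (4) z = 4, target 4 ✓ (second branch holds)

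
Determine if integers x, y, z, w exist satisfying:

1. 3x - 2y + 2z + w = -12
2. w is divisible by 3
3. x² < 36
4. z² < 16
Yes

Take x = -4, y = 0, z = 0, w = 0. Substituting into each constraint:
  (1) 3(-4) - 2(0) + 2(0) + 0 = -12 ✓
  (2) 0 = 3 × 0, remainder 0 ✓
  (3) x² = (-4)² = 16, and 16 < 36 ✓
  (4) z² = (0)² = 0, and 0 < 16 ✓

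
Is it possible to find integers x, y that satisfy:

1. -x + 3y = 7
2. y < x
Yes

Take x = 5, y = 4. Substituting into each constraint:
  (1) (-5) + 3(4) = 7 ✓
  (2) 4 < 5 ✓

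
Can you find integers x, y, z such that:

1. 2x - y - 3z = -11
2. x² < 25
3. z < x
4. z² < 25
Yes

Take x = 1, y = 13, z = 0. Substituting into each constraint:
  (1) 2(1) + (-13) - 3(0) = -11 ✓
  (2) x² = (1)² = 1, and 1 < 25 ✓
  (3) 0 < 1 ✓
  (4) z² = (0)² = 0, and 0 < 25 ✓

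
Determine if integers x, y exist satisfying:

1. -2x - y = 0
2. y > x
Yes

Take x = -1, y = 2. Substituting into each constraint:
  (1) -2(-1) + (-2) = 0 ✓
  (2) 2 > -1 ✓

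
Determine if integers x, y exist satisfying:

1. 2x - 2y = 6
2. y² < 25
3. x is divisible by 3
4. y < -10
No

A contradictory subset is {y² < 25, y < -10}. No integer assignment can satisfy these jointly:

  - y² < 25: restricts y to |y| ≤ 4
  - y < -10: bounds one variable relative to a constant

Direct contradiction: the bounds on y require y ≥ -4 and y ≤ -11 simultaneously, which is empty.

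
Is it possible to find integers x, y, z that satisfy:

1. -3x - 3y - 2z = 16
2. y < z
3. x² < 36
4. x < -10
No

A contradictory subset is {x² < 36, x < -10}. No integer assignment can satisfy these jointly:

  - x² < 36: restricts x to |x| ≤ 5
  - x < -10: bounds one variable relative to a constant

Direct contradiction: the bounds on x require x ≥ -5 and x ≤ -11 simultaneously, which is empty.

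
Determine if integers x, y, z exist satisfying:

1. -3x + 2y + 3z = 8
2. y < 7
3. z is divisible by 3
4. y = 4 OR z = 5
Yes

Take x = 6, y = 4, z = 6. Substituting into each constraint:
  (1) -3(6) + 2(4) + 3(6) = 8 ✓
  (2) 4 < 7 ✓
  (3) 6 = 3 × 2, remainder 0 ✓
  (4) y = 4, target 4 ✓ (first branch holds)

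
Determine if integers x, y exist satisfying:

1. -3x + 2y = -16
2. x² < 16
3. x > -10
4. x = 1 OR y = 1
No

A contradictory subset is {-3x + 2y = -16, x² < 16, x = 1 OR y = 1}. No integer assignment can satisfy these jointly:

  - -3x + 2y = -16: is a linear equation tying the variables together
  - x² < 16: restricts x to |x| ≤ 3
  - x = 1 OR y = 1: forces a choice: either x = 1 or y = 1

Split on the disjunction (x = 1 OR y = 1):
  • If x = 1: with x = 1, every remaining term of the linear equation is divisible by 2, so the left side is ≡ 0 (mod 2); but the right side -13 ≡ 1 (mod 2). No integers can satisfy it.
  • If y = 1: the equation forces x = 6, but x² < 16 requires |x| ≤ 3.
Both branches are infeasible, so the system has no integer solution.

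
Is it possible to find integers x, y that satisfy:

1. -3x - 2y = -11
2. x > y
Yes

Take x = 3, y = 1. Substituting into each constraint:
  (1) -3(3) - 2(1) = -11 ✓
  (2) 3 > 1 ✓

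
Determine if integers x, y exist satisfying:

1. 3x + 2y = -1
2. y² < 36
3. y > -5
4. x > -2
Yes

Take x = 1, y = -2. Substituting into each constraint:
  (1) 3(1) + 2(-2) = -1 ✓
  (2) y² = (-2)² = 4, and 4 < 36 ✓
  (3) -2 > -5 ✓
  (4) 1 > -2 ✓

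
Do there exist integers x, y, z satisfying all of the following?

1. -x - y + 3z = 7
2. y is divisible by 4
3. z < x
Yes

Take x = 1, y = -8, z = 0. Substituting into each constraint:
  (1) (-1) + 8 + 3(0) = 7 ✓
  (2) -8 = 4 × -2, remainder 0 ✓
  (3) 0 < 1 ✓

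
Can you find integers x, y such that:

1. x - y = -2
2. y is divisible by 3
Yes

Take x = -2, y = 0. Substituting into each constraint:
  (1) (-2) + 0 = -2 ✓
  (2) 0 = 3 × 0, remainder 0 ✓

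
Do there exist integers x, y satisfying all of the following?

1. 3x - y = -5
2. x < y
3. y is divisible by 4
Yes

Take x = 1, y = 8. Substituting into each constraint:
  (1) 3(1) + (-8) = -5 ✓
  (2) 1 < 8 ✓
  (3) 8 = 4 × 2, remainder 0 ✓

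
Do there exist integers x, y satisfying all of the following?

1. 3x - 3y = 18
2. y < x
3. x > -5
Yes

Take x = 0, y = -6. Substituting into each constraint:
  (1) 3(0) - 3(-6) = 18 ✓
  (2) -6 < 0 ✓
  (3) 0 > -5 ✓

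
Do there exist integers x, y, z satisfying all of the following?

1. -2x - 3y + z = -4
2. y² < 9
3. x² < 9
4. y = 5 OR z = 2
Yes

Take x = 0, y = 2, z = 2. Substituting into each constraint:
  (1) -2(0) - 3(2) + 2 = -4 ✓
  (2) y² = (2)² = 4, and 4 < 9 ✓
  (3) x² = (0)² = 0, and 0 < 9 ✓
  (4) z = 2, target 2 ✓ (second branch holds)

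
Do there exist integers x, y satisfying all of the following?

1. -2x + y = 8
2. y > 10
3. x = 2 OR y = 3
Yes

Take x = 2, y = 12. Substituting into each constraint:
  (1) -2(2) + 12 = 8 ✓
  (2) 12 > 10 ✓
  (3) x = 2, target 2 ✓ (first branch holds)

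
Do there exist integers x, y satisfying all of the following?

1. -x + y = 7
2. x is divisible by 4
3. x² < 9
Yes

Take x = 0, y = 7. Substituting into each constraint:
  (1) 0 + 7 = 7 ✓
  (2) 0 = 4 × 0, remainder 0 ✓
  (3) x² = (0)² = 0, and 0 < 9 ✓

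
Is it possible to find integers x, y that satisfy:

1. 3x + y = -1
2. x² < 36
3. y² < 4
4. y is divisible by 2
No

A contradictory subset is {3x + y = -1, y² < 4, y is divisible by 2}. No integer assignment can satisfy these jointly:

  - 3x + y = -1: is a linear equation tying the variables together
  - y² < 4: restricts y to |y| ≤ 1
  - y is divisible by 2: restricts y to multiples of 2

The bounds confine y to {0} with 2 | y. For each value, substitute into the equation:
  • y = 0: the equation gives 3x = -1, so x would not be an integer.
Every case fails, so no integer solution exists.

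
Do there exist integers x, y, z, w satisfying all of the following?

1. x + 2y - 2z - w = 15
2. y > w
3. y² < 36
Yes

Take x = 0, y = 2, z = -6, w = 1. Substituting into each constraint:
  (1) 0 + 2(2) - 2(-6) + (-1) = 15 ✓
  (2) 2 > 1 ✓
  (3) y² = (2)² = 4, and 4 < 36 ✓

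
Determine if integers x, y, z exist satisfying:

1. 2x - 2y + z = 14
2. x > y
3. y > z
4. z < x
Yes

Take x = 8, y = 1, z = 0. Substituting into each constraint:
  (1) 2(8) - 2(1) + 0 = 14 ✓
  (2) 8 > 1 ✓
  (3) 1 > 0 ✓
  (4) 0 < 8 ✓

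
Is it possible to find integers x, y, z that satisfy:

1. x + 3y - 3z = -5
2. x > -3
Yes

Take x = 1, y = -2, z = 0. Substituting into each constraint:
  (1) 1 + 3(-2) - 3(0) = -5 ✓
  (2) 1 > -3 ✓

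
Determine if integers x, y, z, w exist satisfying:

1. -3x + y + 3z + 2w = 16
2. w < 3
Yes

Take x = 0, y = 16, z = 0, w = 0. Substituting into each constraint:
  (1) -3(0) + 16 + 3(0) + 2(0) = 16 ✓
  (2) 0 < 3 ✓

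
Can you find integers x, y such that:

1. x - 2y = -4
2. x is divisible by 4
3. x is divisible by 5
Yes

Take x = 0, y = 2. Substituting into each constraint:
  (1) 0 - 2(2) = -4 ✓
  (2) 0 = 4 × 0, remainder 0 ✓
  (3) 0 = 5 × 0, remainder 0 ✓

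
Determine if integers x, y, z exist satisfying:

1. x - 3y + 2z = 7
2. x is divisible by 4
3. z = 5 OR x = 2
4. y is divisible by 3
Yes

Take x = -12, y = -3, z = 5. Substituting into each constraint:
  (1) (-12) - 3(-3) + 2(5) = 7 ✓
  (2) -12 = 4 × -3, remainder 0 ✓
  (3) z = 5, target 5 ✓ (first branch holds)
  (4) -3 = 3 × -1, remainder 0 ✓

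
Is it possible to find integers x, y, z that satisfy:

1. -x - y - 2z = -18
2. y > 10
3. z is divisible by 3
Yes

Take x = 7, y = 11, z = 0. Substituting into each constraint:
  (1) (-7) + (-11) - 2(0) = -18 ✓
  (2) 11 > 10 ✓
  (3) 0 = 3 × 0, remainder 0 ✓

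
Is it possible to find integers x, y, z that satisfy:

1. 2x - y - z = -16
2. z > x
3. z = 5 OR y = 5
Yes

Take x = -4, y = 3, z = 5. Substituting into each constraint:
  (1) 2(-4) + (-3) + (-5) = -16 ✓
  (2) 5 > -4 ✓
  (3) z = 5, target 5 ✓ (first branch holds)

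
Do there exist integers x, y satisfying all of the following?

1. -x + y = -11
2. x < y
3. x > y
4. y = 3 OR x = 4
No

A contradictory subset is {x < y, x > y}. No integer assignment can satisfy these jointly:

  - x < y: bounds one variable relative to another variable
  - x > y: bounds one variable relative to another variable

Direct contradiction: y > x and x > y cannot both hold.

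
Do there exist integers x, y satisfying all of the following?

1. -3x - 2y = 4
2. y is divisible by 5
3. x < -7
Yes

Take x = -8, y = 10. Substituting into each constraint:
  (1) -3(-8) - 2(10) = 4 ✓
  (2) 10 = 5 × 2, remainder 0 ✓
  (3) -8 < -7 ✓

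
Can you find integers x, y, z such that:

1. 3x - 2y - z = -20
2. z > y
Yes

Take x = -6, y = 0, z = 2. Substituting into each constraint:
  (1) 3(-6) - 2(0) + (-2) = -20 ✓
  (2) 2 > 0 ✓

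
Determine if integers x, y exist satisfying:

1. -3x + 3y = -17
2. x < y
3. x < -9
No

Even the single constraint (-3x + 3y = -17) is infeasible over the integers.

  - -3x + 3y = -17: every term on the left is divisible by 3, so the LHS ≡ 0 (mod 3), but the RHS -17 is not — no integer solution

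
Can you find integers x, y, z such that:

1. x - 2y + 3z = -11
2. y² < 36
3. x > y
Yes

Take x = 1, y = 0, z = -4. Substituting into each constraint:
  (1) 1 - 2(0) + 3(-4) = -11 ✓
  (2) y² = (0)² = 0, and 0 < 36 ✓
  (3) 1 > 0 ✓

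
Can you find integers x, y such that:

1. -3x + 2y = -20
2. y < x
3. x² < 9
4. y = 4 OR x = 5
No

A contradictory subset is {-3x + 2y = -20, x² < 9, y = 4 OR x = 5}. No integer assignment can satisfy these jointly:

  - -3x + 2y = -20: is a linear equation tying the variables together
  - x² < 9: restricts x to |x| ≤ 2
  - y = 4 OR x = 5: forces a choice: either y = 4 or x = 5

Split on the disjunction (y = 4 OR x = 5):
  • If y = 4: with y = 4, every remaining term of the linear equation is divisible by 3, so the left side is ≡ 0 (mod 3); but the right side -28 ≡ 2 (mod 3). No integers can satisfy it.
  • If x = 5: this contradicts x² < 9, which requires |x| ≤ 2.
Both branches are infeasible, so the system has no integer solution.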